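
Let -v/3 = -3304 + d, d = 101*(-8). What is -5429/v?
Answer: -5429/12336 ≈ -0.44009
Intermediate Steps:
d = -808
v = 12336 (v = -3*(-3304 - 808) = -3*(-4112) = 12336)
-5429/v = -5429/12336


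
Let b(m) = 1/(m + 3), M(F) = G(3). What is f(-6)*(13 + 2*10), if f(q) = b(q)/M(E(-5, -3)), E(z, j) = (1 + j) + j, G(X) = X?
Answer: -11/3 ≈ -3.6667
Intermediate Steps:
E(z, j) = 1 + 2*j
M(F) = 3
b(m) = 1/(3 + m)
f(q) = 1/(3*(3 + q)) (f(q) = 1/((3 + q)*3) = (⅓)/(3 + q) = 1/(3*(3 + q)))
f(-6)*(13 + 2*10) = (1/(3*(3 - 6)))*(13 + 2*10) = ((⅓)/(-3))*(13 + 20) = ((⅓)*(-⅓))*33 = -⅑*33 = -11/3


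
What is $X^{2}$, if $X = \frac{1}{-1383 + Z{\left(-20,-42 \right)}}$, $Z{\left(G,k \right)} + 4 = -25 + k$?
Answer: $\frac{1}{2114116} \approx 4.7301 \cdot 10^{-7}$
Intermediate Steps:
$Z{\left(G,k \right)} = -29 + k$ ($Z{\left(G,k \right)} = -4 + \left(-25 + k\right) = -29 + k$)
$X = - \frac{1}{1454}$ ($X = \frac{1}{-1383 - 71} = \frac{1}{-1454} = - \frac{1}{1454} \approx -0.00068776$)
$X^{2} = \left(- \frac{1}{1454}\right)^{2} = \frac{1}{2114116}$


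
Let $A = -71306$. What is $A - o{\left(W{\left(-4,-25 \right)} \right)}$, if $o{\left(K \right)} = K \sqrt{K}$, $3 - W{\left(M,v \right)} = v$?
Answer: $-71306 - 56 \sqrt{7} \approx -71454.0$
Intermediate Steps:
$W{\left(M,v \right)} = 3 - v$
$o{\left(K \right)} = K^{\frac{3}{2}}$
$A - o{\left(W{\left(-4,-25 \right)} \right)} = -71306 - \left(3 - -25\right)^{\frac{3}{2}} = -71306 - \left(3 + 25\right)^{\frac{3}{2}} = -71306 - 28^{\frac{3}{2}} = -71306 - 56 \sqrt{7}$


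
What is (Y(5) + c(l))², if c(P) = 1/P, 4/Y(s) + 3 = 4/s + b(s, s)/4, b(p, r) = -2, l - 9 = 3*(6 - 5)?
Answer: 22801/11664 ≈ 1.9548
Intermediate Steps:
l = 12 (l = 9 + 3*(6 - 5) = 9 + 3*1 = 9 + 3 = 12)
Y(s) = 4/(-7/2 + 4/s) (Y(s) = 4/(-3 + (4/s - 2/4)) = 4/(-3 + (4/s - 2*¼)) = 4/(-3 + (4/s - ½)) = 4/(-3 + (-½ + 4/s)) = 4/(-7/2 + 4/s))
(Y(5) + c(l))² = (8*5/(8 - 7*5) + 1/12)² = (8*5/(8 - 35) + 1/12)² = (8*5/(-27) + 1/12)² = (8*5*(-1/27) + 1/12)² = (-40/27 + 1/12)² = (-151/108)² = 22801/11664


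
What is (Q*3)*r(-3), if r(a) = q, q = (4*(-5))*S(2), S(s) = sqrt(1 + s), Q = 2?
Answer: -120*sqrt(3) ≈ -207.85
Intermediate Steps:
q = -20*sqrt(3) (q = (4*(-5))*sqrt(1 + 2) = -20*sqrt(3) ≈ -34.641)
r(a) = -20*sqrt(3)
(Q*3)*r(-3) = (2*3)*(-20*sqrt(3)) = 6*(-20*sqrt(3)) = -120*sqrt(3)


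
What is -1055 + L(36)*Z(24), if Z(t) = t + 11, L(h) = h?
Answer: 205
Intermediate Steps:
Z(t) = 11 + t
-1055 + L(36)*Z(24) = -1055 + 36*(11 + 24) = -1055 + 36*35 = -1055 + 1260 = 205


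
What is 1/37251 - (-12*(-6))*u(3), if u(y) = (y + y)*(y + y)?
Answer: -96554591/37251 ≈ -2592.0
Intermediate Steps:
u(y) = 4*y² (u(y) = (2*y)*(2*y) = 4*y²)
1/37251 - (-12*(-6))*u(3) = 1/37251 - (-12*(-6))*4*3² = 1/37251 - 72*4*9 = 1/37251 - 72*36 = 1/37251 - 1*2592 = 1/37251 - 2592 = -96554591/37251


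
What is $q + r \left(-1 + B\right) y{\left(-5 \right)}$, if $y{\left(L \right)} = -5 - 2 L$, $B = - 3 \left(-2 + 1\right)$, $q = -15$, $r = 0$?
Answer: $-15$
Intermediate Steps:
$B = 3$ ($B = \left(-3\right) \left(-1\right) = 3$)
$q + r \left(-1 + B\right) y{\left(-5 \right)} = -15 + 0 \left(-1 + 3\right) \left(-5 - -10\right) = -15 + 0 \cdot 2 \left(-5 + 10\right) = -15 + 0 \cdot 2 \cdot 5 = -15 + 0 \cdot 10 = -15 + 0 = -15$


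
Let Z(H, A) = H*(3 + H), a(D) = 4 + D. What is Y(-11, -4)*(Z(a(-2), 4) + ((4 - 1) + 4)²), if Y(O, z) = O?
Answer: -649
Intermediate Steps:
Y(-11, -4)*(Z(a(-2), 4) + ((4 - 1) + 4)²) = -11*((4 - 2)*(3 + (4 - 2)) + ((4 - 1) + 4)²) = -11*(2*(3 + 2) + (3 + 4)²) = -11*(2*5 + 7²) = -11*(10 + 49) = -11*59 = -649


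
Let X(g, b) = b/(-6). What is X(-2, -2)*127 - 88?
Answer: -137/3 ≈ -45.667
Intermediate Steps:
X(g, b) = -b/6 (X(g, b) = b*(-⅙) = -b/6)
X(-2, -2)*127 - 88 = -⅙*(-2)*127 - 88 = (⅓)*127 - 88 = 127/3 - 88 = -137/3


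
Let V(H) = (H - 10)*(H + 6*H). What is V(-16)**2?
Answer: 8479744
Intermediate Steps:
V(H) = 7*H*(-10 + H) (V(H) = (-10 + H)*(7*H) = 7*H*(-10 + H))
V(-16)**2 = (7*(-16)*(-10 - 16))**2 = (7*(-16)*(-26))**2 = 2912**2 = 8479744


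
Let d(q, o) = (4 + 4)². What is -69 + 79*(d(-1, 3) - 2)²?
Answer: 303607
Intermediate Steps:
d(q, o) = 64 (d(q, o) = 8² = 64)
-69 + 79*(d(-1, 3) - 2)² = -69 + 79*(64 - 2)² = -69 + 79*62² = -69 + 79*3844 = -69 + 303676 = 303607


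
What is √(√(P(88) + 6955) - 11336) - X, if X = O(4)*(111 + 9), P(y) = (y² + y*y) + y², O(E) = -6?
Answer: 720 + √(-11336 + √30187) ≈ 720.0 + 105.65*I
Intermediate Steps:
P(y) = 3*y² (P(y) = (y² + y²) + y² = 2*y² + y² = 3*y²)
X = -720 (X = -6*(111 + 9) = -6*120 = -720)
√(√(P(88) + 6955) - 11336) - X = √(√(3*88² + 6955) - 11336) - 1*(-720) = √(√(3*7744 + 6955) - 11336) + 720 = √(√(23232 + 6955) - 11336) + 720 = √(√30187 - 11336) + 720 = √(-11336 + √30187) + 720 = 720 + √(-11336 + √30187)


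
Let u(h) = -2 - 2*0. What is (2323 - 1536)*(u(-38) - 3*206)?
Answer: -487940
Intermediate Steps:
u(h) = -2 (u(h) = -2 + 0 = -2)
(2323 - 1536)*(u(-38) - 3*206) = (2323 - 1536)*(-2 - 3*206) = 787*(-2 - 618) = 787*(-620) = -487940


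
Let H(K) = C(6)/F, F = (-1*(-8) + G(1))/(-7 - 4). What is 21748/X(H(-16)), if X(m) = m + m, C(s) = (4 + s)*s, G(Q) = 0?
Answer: -21748/165 ≈ -131.81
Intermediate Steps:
C(s) = s*(4 + s)
F = -8/11 (F = (-1*(-8) + 0)/(-7 - 4) = (8 + 0)/(-11) = 8*(-1/11) = -8/11 ≈ -0.72727)
H(K) = -165/2 (H(K) = (6*(4 + 6))/(-8/11) = (6*10)*(-11/8) = 60*(-11/8) = -165/2)
X(m) = 2*m
21748/X(H(-16)) = 21748/((2*(-165/2))) = 21748/(-165) = 21748*(-1/165) = -21748/165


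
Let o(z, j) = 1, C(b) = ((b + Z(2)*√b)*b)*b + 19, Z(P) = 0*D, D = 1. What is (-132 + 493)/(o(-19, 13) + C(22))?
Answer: 361/10668 ≈ 0.033840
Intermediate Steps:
Z(P) = 0 (Z(P) = 0*1 = 0)
C(b) = 19 + b³ (C(b) = ((b + 0*√b)*b)*b + 19 = ((b + 0)*b)*b + 19 = (b*b)*b + 19 = b²*b + 19 = b³ + 19 = 19 + b³)
(-132 + 493)/(o(-19, 13) + C(22)) = (-132 + 493)/(1 + (19 + 22³)) = 361/(1 + (19 + 10648)) = 361/(1 + 10667) = 361/10668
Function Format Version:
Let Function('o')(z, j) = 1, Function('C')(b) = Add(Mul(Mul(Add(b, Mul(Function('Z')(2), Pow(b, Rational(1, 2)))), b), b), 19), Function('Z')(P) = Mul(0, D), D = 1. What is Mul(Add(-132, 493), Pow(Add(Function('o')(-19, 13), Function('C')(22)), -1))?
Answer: Rational(361, 10668) ≈ 0.033840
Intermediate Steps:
Function('Z')(P) = 0 (Function('Z')(P) = Mul(0, 1) = 0)
Function('C')(b) = Add(19, Pow(b, 3)) (Function('C')(b) = Add(Mul(Mul(Add(b, Mul(0, Pow(b, Rational(1, 2)))), b), b), 19) = Add(Mul(Mul(Add(b, 0), b), b), 19) = Add(Mul(Mul(b, b), b), 19) = Add(Mul(Pow(b, 2), b), 19) = Add(Pow(b, 3), 19) = Add(19, Pow(b, 3)))
Mul(Add(-132, 493), Pow(Add(Function('o')(-19, 13), Function('C')(22)), -1)) = Mul(Add(-132, 493), Pow(Add(1, Add(19, Pow(22, 3))), -1)) = Mul(361, Pow(Add(1, Add(19, 10648)), -1)) = Mul(361, Pow(Add(1, 10667), -1)) = Mul(361, Pow(10668, -1)) = Mul(361, Rational(1, 10668)) = Rational(361, 10668)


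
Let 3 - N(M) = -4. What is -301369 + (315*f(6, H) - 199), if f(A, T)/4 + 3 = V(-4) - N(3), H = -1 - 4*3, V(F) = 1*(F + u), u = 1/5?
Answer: -318956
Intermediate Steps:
u = ⅕ ≈ 0.20000
N(M) = 7 (N(M) = 3 - 1*(-4) = 3 + 4 = 7)
V(F) = ⅕ + F (V(F) = 1*(F + ⅕) = 1*(⅕ + F) = ⅕ + F)
H = -13 (H = -1 - 12 = -13)
f(A, T) = -276/5 (f(A, T) = -12 + 4*((⅕ - 4) - 1*7) = -12 + 4*(-19/5 - 7) = -12 + 4*(-54/5) = -12 - 216/5 = -276/5)
-301369 + (315*f(6, H) - 199) = -301369 + (315*(-276/5) - 199) = -301369 + (-17388 - 199) = -301369 - 17587 = -318956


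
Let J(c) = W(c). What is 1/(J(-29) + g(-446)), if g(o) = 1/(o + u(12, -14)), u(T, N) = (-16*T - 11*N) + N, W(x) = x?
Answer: -498/14443 ≈ -0.034480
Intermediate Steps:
u(T, N) = -16*T - 10*N
J(c) = c
g(o) = 1/(-52 + o) (g(o) = 1/(o + (-16*12 - 10*(-14))) = 1/(o + (-192 + 140)) = 1/(o - 52) = 1/(-52 + o))
1/(J(-29) + g(-446)) = 1/(-29 + 1/(-52 - 446)) = 1/(-29 + 1/(-498)) = 1/(-29 - 1/498) = 1/(-14443/498) = -498/14443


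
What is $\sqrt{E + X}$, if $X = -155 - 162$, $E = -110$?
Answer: $i \sqrt{427} \approx 20.664 i$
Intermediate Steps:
$X = -317$ ($X = -155 - 162 = -317$)
$\sqrt{E + X} = \sqrt{-110 - 317} = \sqrt{-427} = i \sqrt{427}$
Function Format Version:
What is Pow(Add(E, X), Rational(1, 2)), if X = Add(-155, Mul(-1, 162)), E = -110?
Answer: Mul(I, Pow(427, Rational(1, 2))) ≈ Mul(20.664, I)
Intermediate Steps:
X = -317 (X = Add(-155, -162) = -317)
Pow(Add(E, X), Rational(1, 2)) = Pow(Add(-110, -317), Rational(1, 2)) = Pow(-427, Rational(1, 2)) = Mul(I, Pow(427, Rational(1, 2)))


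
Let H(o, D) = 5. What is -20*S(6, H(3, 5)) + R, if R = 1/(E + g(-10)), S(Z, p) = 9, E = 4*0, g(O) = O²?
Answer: -17999/100 ≈ -179.99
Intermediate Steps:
E = 0
R = 1/100 (R = 1/(0 + (-10)²) = 1/(0 + 100) = 1/100 ≈ 0.010000)
-20*S(6, H(3, 5)) + R = -20*9 + 1/100 = -180 + 1/100 = -17999/100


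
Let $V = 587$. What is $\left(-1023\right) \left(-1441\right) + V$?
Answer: $1474730$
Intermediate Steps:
$\left(-1023\right) \left(-1441\right) + V = \left(-1023\right) \left(-1441\right) + 587 = 1474143 + 587 = 1474730$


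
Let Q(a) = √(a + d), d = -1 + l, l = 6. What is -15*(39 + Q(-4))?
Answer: -600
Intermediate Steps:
d = 5 (d = -1 + 6 = 5)
Q(a) = √(5 + a) (Q(a) = √(a + 5) = √(5 + a))
-15*(39 + Q(-4)) = -15*(39 + √(5 - 4)) = -15*(39 + √1) = -15*(39 + 1) = -15*40 = -600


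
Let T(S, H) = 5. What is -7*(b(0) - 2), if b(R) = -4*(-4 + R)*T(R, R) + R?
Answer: -546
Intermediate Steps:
b(R) = 80 - 19*R (b(R) = -4*(-4 + R)*5 + R = -4*(-20 + 5*R) + R = (80 - 20*R) + R = 80 - 19*R)
-7*(b(0) - 2) = -7*((80 - 19*0) - 2) = -7*((80 + 0) - 2) = -7*(80 - 2) = -7*78 = -546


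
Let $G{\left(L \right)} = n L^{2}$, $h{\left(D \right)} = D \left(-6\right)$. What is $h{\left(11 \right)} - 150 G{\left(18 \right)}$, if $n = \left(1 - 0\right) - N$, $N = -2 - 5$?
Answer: $-388866$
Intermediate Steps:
$N = -7$
$n = 8$ ($n = \left(1 - 0\right) - -7 = \left(1 + 0\right) + 7 = 1 + 7 = 8$)
$h{\left(D \right)} = - 6 D$
$G{\left(L \right)} = 8 L^{2}$
$h{\left(11 \right)} - 150 G{\left(18 \right)} = \left(-6\right) 11 - 150 \cdot 8 \cdot 18^{2} = -66 - 150 \cdot 8 \cdot 324 = -66 - 388800 = -388866$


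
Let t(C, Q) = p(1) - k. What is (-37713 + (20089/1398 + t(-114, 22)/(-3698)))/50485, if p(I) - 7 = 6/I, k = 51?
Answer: -97447238003/130498777470 ≈ -0.74673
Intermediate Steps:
p(I) = 7 + 6/I
t(C, Q) = -38 (t(C, Q) = (7 + 6/1) - 1*51 = (7 + 6*1) - 51 = (7 + 6) - 51 = 13 - 51 = -38)
(-37713 + (20089/1398 + t(-114, 22)/(-3698)))/50485 = (-37713 + (20089/1398 - 38/(-3698)))/50485 = (-37713 + (20089*(1/1398) - 38*(-1/3698)))*(1/50485) = (-37713 + (20089/1398 + 19/1849))*(1/50485) = (-37713 + 37171123/2584902)*(1/50485) = -97447238003/2584902*1/50485 = -97447238003/130498777470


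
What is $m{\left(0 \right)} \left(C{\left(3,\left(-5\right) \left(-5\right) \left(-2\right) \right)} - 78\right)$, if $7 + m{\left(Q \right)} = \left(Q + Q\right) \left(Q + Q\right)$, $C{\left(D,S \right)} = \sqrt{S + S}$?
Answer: $546 - 70 i \approx 546.0 - 70.0 i$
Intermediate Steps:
$C{\left(D,S \right)} = \sqrt{2} \sqrt{S}$ ($C{\left(D,S \right)} = \sqrt{2 S} = \sqrt{2} \sqrt{S}$)
$m{\left(Q \right)} = -7 + 4 Q^{2}$ ($m{\left(Q \right)} = -7 + \left(Q + Q\right) \left(Q + Q\right) = -7 + 2 Q 2 Q = -7 + 4 Q^{2}$)
$m{\left(0 \right)} \left(C{\left(3,\left(-5\right) \left(-5\right) \left(-2\right) \right)} - 78\right) = \left(-7 + 4 \cdot 0^{2}\right) \left(\sqrt{2} \sqrt{\left(-5\right) \left(-5\right) \left(-2\right)} - 78\right) = \left(-7 + 4 \cdot 0\right) \left(\sqrt{2} \sqrt{25 \left(-2\right)} - 78\right) = \left(-7 + 0\right) \left(\sqrt{2} \sqrt{-50} - 78\right) = - 7 \left(\sqrt{2} \cdot 5 i \sqrt{2} - 78\right) = - 7 \left(10 i - 78\right) = - 7 \left(-78 + 10 i\right) = 546 - 70 i$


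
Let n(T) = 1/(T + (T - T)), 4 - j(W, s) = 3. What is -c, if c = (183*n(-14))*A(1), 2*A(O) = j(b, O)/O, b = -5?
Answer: 183/28 ≈ 6.5357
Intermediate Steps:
j(W, s) = 1 (j(W, s) = 4 - 1*3 = 4 - 3 = 1)
A(O) = 1/(2*O) (A(O) = (1/O)/2 = 1/(2*O))
n(T) = 1/T (n(T) = 1/(T + 0) = 1/T)
c = -183/28 (c = (183/(-14))*((½)/1) = (183*(-1/14))*((½)*1) = -183/14*½ = -183/28 ≈ -6.5357)
-c = -1*(-183/28) = 183/28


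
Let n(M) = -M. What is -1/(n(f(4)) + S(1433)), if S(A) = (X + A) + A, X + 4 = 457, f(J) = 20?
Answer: -1/3299 ≈ -0.00030312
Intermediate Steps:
X = 453 (X = -4 + 457 = 453)
S(A) = 453 + 2*A (S(A) = (453 + A) + A = 453 + 2*A)
-1/(n(f(4)) + S(1433)) = -1/(-1*20 + (453 + 2*1433)) = -1/(-20 + (453 + 2866)) = -1/(-20 + 3319) = -1/3299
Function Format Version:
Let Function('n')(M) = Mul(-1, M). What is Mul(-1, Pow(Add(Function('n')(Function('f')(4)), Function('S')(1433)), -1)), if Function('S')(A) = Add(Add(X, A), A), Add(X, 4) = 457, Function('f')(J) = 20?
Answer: Rational(-1, 3299) ≈ -0.00030312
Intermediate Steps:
X = 453 (X = Add(-4, 457) = 453)
Function('S')(A) = Add(453, Mul(2, A)) (Function('S')(A) = Add(Add(453, A), A) = Add(453, Mul(2, A)))
Mul(-1, Pow(Add(Function('n')(Function('f')(4)), Function('S')(1433)), -1)) = Mul(-1, Pow(Add(Mul(-1, 20), Add(453, Mul(2, 1433))), -1)) = Mul(-1, Pow(Add(-20, Add(453, 2866)), -1)) = Mul(-1, Pow(Add(-20, 3319), -1)) = Mul(-1, Pow(3299, -1)) = Mul(-1, Rational(1, 3299)) = Rational(-1, 3299)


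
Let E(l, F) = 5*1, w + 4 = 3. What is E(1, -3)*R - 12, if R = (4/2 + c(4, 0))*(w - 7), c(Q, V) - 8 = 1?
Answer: -452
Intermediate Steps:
c(Q, V) = 9 (c(Q, V) = 8 + 1 = 9)
w = -1 (w = -4 + 3 = -1)
E(l, F) = 5
R = -88 (R = (4/2 + 9)*(-1 - 7) = (4*(1/2) + 9)*(-8) = (2 + 9)*(-8) = 11*(-8) = -88)
E(1, -3)*R - 12 = 5*(-88) - 12 = -440 - 12 = -452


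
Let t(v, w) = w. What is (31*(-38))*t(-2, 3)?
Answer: -3534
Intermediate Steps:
(31*(-38))*t(-2, 3) = (31*(-38))*3 = -1178*3 = -3534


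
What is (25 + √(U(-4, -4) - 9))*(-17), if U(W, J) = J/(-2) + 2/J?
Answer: -425 - 17*I*√30/2 ≈ -425.0 - 46.556*I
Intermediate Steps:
U(W, J) = 2/J - J/2 (U(W, J) = J*(-½) + 2/J = -J/2 + 2/J = 2/J - J/2)
(25 + √(U(-4, -4) - 9))*(-17) = (25 + √((2/(-4) - ½*(-4)) - 9))*(-17) = (25 + √((2*(-¼) + 2) - 9))*(-17) = (25 + √((-½ + 2) - 9))*(-17) = (25 + √(3/2 - 9))*(-17) = (25 + √(-15/2))*(-17) = (25 + I*√30/2)*(-17) = -425 - 17*I*√30/2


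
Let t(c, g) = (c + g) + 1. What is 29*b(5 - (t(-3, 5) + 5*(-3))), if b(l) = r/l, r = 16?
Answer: 464/17 ≈ 27.294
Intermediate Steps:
t(c, g) = 1 + c + g
b(l) = 16/l
29*b(5 - (t(-3, 5) + 5*(-3))) = 29*(16/(5 - ((1 - 3 + 5) + 5*(-3)))) = 29*(16/(5 - (3 - 15))) = 29*(16/(5 - 1*(-12))) = 29*(16/(5 + 12)) = 29*(16/17) = 464/17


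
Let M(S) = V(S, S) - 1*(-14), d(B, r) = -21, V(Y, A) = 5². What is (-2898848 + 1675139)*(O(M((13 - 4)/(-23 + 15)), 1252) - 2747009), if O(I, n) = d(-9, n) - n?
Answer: 3363097417938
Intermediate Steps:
V(Y, A) = 25
M(S) = 39 (M(S) = 25 - 1*(-14) = 25 + 14 = 39)
O(I, n) = -21 - n
(-2898848 + 1675139)*(O(M((13 - 4)/(-23 + 15)), 1252) - 2747009) = (-2898848 + 1675139)*((-21 - 1*1252) - 2747009) = -1223709*((-21 - 1252) - 2747009) = -1223709*(-1273 - 2747009) = -1223709*(-2748282) = 3363097417938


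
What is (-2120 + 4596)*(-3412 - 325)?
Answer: -9252812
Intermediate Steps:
(-2120 + 4596)*(-3412 - 325) = 2476*(-3737) = -9252812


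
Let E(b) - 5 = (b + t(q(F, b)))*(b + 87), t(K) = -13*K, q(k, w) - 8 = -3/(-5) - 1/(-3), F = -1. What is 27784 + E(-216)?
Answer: 353171/5 ≈ 70634.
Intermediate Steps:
q(k, w) = 134/15 (q(k, w) = 8 + (-3/(-5) - 1/(-3)) = 8 + (-3*(-⅕) - 1*(-⅓)) = 8 + (⅗ + ⅓) = 8 + 14/15 = 134/15)
E(b) = 5 + (87 + b)*(-1742/15 + b) (E(b) = 5 + (b - 13*134/15)*(b + 87) = 5 + (b - 1742/15)*(87 + b) = 5 + (-1742/15 + b)*(87 + b) = 5 + (87 + b)*(-1742/15 + b))
27784 + E(-216) = 27784 + (-50493/5 + (-216)² - 437/15*(-216)) = 27784 + (-50493/5 + 46656 + 31464/5) = 27784 + 214251/5 = 353171/5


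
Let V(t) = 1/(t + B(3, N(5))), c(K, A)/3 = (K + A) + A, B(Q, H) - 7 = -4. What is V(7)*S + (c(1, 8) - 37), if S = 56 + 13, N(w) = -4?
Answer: 209/10 ≈ 20.900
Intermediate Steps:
B(Q, H) = 3 (B(Q, H) = 7 - 4 = 3)
c(K, A) = 3*K + 6*A (c(K, A) = 3*((K + A) + A) = 3*((A + K) + A) = 3*(K + 2*A) = 3*K + 6*A)
V(t) = 1/(3 + t) (V(t) = 1/(t + 3) = 1/(3 + t))
S = 69
V(7)*S + (c(1, 8) - 37) = 69/(3 + 7) + ((3*1 + 6*8) - 37) = 69/10 + ((3 + 48) - 37) = (⅒)*69 + (51 - 37) = 69/10 + 14 = 209/10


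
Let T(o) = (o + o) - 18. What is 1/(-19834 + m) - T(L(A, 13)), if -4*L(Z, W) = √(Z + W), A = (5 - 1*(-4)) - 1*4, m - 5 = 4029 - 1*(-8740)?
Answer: 127079/7060 + 3*√2/2 ≈ 20.121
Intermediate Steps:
m = 12774 (m = 5 + (4029 - 1*(-8740)) = 5 + (4029 + 8740) = 5 + 12769 = 12774)
A = 5 (A = (5 + 4) - 4 = 9 - 4 = 5)
L(Z, W) = -√(W + Z)/4 (L(Z, W) = -√(Z + W)/4 = -√(W + Z)/4)
T(o) = -18 + 2*o (T(o) = 2*o - 18 = -18 + 2*o)
1/(-19834 + m) - T(L(A, 13)) = 1/(-19834 + 12774) - (-18 + 2*(-√(13 + 5)/4)) = 1/(-7060) - (-18 + 2*(-3*√2/4)) = -1/7060 - (-18 + 2*(-3*√2/4)) = -1/7060 - (-18 - 3*√2/2) = -1/7060 + (18 + 3*√2/2) = 127079/7060 + 3*√2/2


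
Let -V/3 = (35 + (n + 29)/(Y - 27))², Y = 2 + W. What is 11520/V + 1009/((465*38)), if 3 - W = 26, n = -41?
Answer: -118398319/39033030 ≈ -3.0333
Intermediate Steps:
W = -23 (W = 3 - 1*26 = 3 - 26 = -23)
Y = -21 (Y = 2 - 23 = -21)
V = -59643/16 (V = -3*(35 + (-41 + 29)/(-21 - 27))² = -3*(35 - 12/(-48))² = -3*(35 - 12*(-1/48))² = -3*(35 + ¼)² = -3*(141/4)² = -3*19881/16 = -59643/16 ≈ -3727.7)
11520/V + 1009/((465*38)) = 11520/(-59643/16) + 1009/((465*38)) = 11520*(-16/59643) + 1009/17670 = -20480/6627 + 1009*(1/17670) = -20480/6627 + 1009/17670 = -118398319/39033030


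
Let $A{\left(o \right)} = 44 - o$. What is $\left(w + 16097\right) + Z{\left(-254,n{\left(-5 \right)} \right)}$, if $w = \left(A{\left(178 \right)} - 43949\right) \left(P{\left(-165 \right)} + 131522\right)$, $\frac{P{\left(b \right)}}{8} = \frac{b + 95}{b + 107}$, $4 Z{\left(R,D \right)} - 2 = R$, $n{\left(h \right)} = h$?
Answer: $- \frac{168150523708}{29} \approx -5.7983 \cdot 10^{9}$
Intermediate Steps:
$Z{\left(R,D \right)} = \frac{1}{2} + \frac{R}{4}$
$P{\left(b \right)} = \frac{8 \left(95 + b\right)}{107 + b}$ ($P{\left(b \right)} = 8 \frac{b + 95}{b + 107} = 8 \frac{95 + b}{107 + b} = \frac{8 \left(95 + b\right)}{107 + b}$)
$w = - \frac{168150988694}{29}$ ($w = \left(\left(44 - 178\right) - 43949\right) \left(\frac{8 \left(95 - 165\right)}{107 - 165} + 131522\right) = \left(\left(44 - 178\right) - 43949\right) \left(8 \frac{1}{-58} \left(-70\right) + 131522\right) = \left(-134 - 43949\right) \left(8 \left(- \frac{1}{58}\right) \left(-70\right) + 131522\right) = - 44083 \left(\frac{280}{29} + 131522\right) = \left(-44083\right) \frac{3814418}{29} = - \frac{168150988694}{29} \approx -5.7983 \cdot 10^{9}$)
$\left(w + 16097\right) + Z{\left(-254,n{\left(-5 \right)} \right)} = \left(- \frac{168150988694}{29} + 16097\right) + \left(\frac{1}{2} + \frac{1}{4} \left(-254\right)\right) = - \frac{168150521881}{29} + \left(\frac{1}{2} - \frac{127}{2}\right) = - \frac{168150521881}{29} - 63 = - \frac{168150523708}{29}$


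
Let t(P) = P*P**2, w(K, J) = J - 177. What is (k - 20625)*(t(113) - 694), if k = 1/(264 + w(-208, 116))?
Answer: -862617463346/29 ≈ -2.9745e+10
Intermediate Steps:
w(K, J) = -177 + J
t(P) = P**3
k = 1/203 (k = 1/(264 + (-177 + 116)) = 1/(264 - 61) = 1/203 ≈ 0.0049261)
(k - 20625)*(t(113) - 694) = (1/203 - 20625)*(113**3 - 694) = -4186874*(1442897 - 694)/203 = -4186874/203*1442203 = -862617463346/29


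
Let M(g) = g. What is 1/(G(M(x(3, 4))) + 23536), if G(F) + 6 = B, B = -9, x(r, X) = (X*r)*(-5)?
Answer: 1/23521 ≈ 4.2515e-5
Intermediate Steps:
x(r, X) = -5*X*r
G(F) = -15 (G(F) = -6 - 9 = -15)
1/(G(M(x(3, 4))) + 23536) = 1/(-15 + 23536) = 1/23521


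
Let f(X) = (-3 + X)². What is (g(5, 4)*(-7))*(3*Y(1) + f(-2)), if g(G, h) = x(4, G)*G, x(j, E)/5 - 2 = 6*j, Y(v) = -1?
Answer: -100100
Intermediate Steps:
x(j, E) = 10 + 30*j (x(j, E) = 10 + 5*(6*j) = 10 + 30*j)
g(G, h) = 130*G (g(G, h) = (10 + 30*4)*G = (10 + 120)*G = 130*G)
(g(5, 4)*(-7))*(3*Y(1) + f(-2)) = ((130*5)*(-7))*(3*(-1) + (-3 - 2)²) = (650*(-7))*(-3 + (-5)²) = -4550*(-3 + 25) = -4550*22 = -100100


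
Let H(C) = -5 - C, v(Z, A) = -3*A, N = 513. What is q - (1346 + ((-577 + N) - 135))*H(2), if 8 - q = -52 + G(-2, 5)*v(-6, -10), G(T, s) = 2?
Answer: 8029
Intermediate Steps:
q = 0 (q = 8 - (-52 + 2*(-3*(-10))) = 8 - (-52 + 2*30) = 8 - (-52 + 60) = 8 - 1*8 = 8 - 8 = 0)
q - (1346 + ((-577 + N) - 135))*H(2) = 0 - (1346 + ((-577 + 513) - 135))*(-5 - 1*2) = 0 - (1346 + (-64 - 135))*(-5 - 2) = 0 - (1346 - 199)*(-7) = 0 - 1147*(-7) = 0 - 1*(-8029) = 0 + 8029 = 8029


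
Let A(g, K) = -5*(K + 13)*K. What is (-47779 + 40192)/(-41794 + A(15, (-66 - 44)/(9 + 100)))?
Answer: 90141147/495835664 ≈ 0.18180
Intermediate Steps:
A(g, K) = -5*K*(13 + K) (A(g, K) = -5*(13 + K)*K = -5*K*(13 + K))
(-47779 + 40192)/(-41794 + A(15, (-66 - 44)/(9 + 100))) = (-47779 + 40192)/(-41794 - 5*(-66 - 44)/(9 + 100)*(13 + (-66 - 44)/(9 + 100))) = -7587/(-41794 - 5*(-110/109)*(13 - 110/109)) = -7587/(-41794 - 5*(-110/109)*1307/109) = -7587/(-41794 + 718850/11881) = -7587/(-495835664/11881) = -7587*(-11881/495835664) = 90141147/495835664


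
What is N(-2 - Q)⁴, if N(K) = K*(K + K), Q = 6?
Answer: 268435456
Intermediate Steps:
N(K) = 2*K² (N(K) = K*(2*K) = 2*K²)
N(-2 - Q)⁴ = (2*(-2 - 1*6)²)⁴ = (2*(-2 - 6)²)⁴ = (2*(-8)²)⁴ = (2*64)⁴ = 128⁴ = 268435456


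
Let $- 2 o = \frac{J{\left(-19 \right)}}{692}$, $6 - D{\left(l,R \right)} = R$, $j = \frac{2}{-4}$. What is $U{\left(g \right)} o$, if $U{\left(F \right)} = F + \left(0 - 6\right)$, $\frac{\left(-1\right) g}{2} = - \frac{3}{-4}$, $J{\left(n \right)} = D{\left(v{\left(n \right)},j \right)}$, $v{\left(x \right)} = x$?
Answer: $\frac{195}{5536} \approx 0.035224$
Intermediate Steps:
$j = - \frac{1}{2}$ ($j = 2 \left(- \frac{1}{4}\right) = - \frac{1}{2} \approx -0.5$)
$D{\left(l,R \right)} = 6 - R$
$J{\left(n \right)} = \frac{13}{2}$ ($J{\left(n \right)} = 6 - - \frac{1}{2} = 6 + \frac{1}{2} = \frac{13}{2}$)
$g = - \frac{3}{2}$ ($g = - 2 \left(- \frac{3}{-4}\right) = - 2 \left(\left(-3\right) \left(- \frac{1}{4}\right)\right) = \left(-2\right) \frac{3}{4} = - \frac{3}{2} \approx -1.5$)
$U{\left(F \right)} = -6 + F$ ($U{\left(F \right)} = F + \left(0 - 6\right) = F - 6 = -6 + F$)
$o = - \frac{13}{2768}$ ($o = - \frac{\frac{13}{2} \cdot \frac{1}{692}}{2} = \left(- \frac{1}{2}\right) \frac{13}{1384} = - \frac{13}{2768} \approx -0.0046965$)
$U{\left(g \right)} o = \left(-6 - \frac{3}{2}\right) \left(- \frac{13}{2768}\right) = \left(- \frac{15}{2}\right) \left(- \frac{13}{2768}\right) = \frac{195}{5536}$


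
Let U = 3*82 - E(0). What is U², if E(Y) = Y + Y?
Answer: 60516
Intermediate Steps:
E(Y) = 2*Y
U = 246 (U = 3*82 - 2*0 = 246 - 1*0 = 246 + 0 = 246)
U² = 246² = 60516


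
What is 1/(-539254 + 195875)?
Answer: -1/343379 ≈ -2.9122e-6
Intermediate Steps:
1/(-539254 + 195875) = 1/(-343379) = -1/343379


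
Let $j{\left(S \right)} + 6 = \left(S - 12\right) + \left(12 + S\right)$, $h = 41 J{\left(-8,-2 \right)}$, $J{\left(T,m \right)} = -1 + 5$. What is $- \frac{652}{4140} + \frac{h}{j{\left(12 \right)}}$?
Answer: $\frac{3089}{345} \approx 8.9536$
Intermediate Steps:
$J{\left(T,m \right)} = 4$
$h = 164$ ($h = 41 \cdot 4 = 164$)
$j{\left(S \right)} = -6 + 2 S$ ($j{\left(S \right)} = -6 + \left(\left(S - 12\right) + \left(12 + S\right)\right) = -6 + \left(\left(-12 + S\right) + \left(12 + S\right)\right) = -6 + 2 S$)
$- \frac{652}{4140} + \frac{h}{j{\left(12 \right)}} = - \frac{652}{4140} + \frac{164}{-6 + 2 \cdot 12} = \left(-652\right) \frac{1}{4140} + \frac{164}{-6 + 24} = - \frac{163}{1035} + \frac{164}{18} = - \frac{163}{1035} + 164 \cdot \frac{1}{18} = - \frac{163}{1035} + \frac{82}{9} = \frac{3089}{345}$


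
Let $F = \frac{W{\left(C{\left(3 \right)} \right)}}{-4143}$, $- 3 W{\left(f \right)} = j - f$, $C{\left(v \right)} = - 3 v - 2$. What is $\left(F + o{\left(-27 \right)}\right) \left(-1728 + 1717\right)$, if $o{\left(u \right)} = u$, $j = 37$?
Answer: $\frac{1230295}{4143} \approx 296.96$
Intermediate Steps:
$C{\left(v \right)} = -2 - 3 v$
$W{\left(f \right)} = - \frac{37}{3} + \frac{f}{3}$ ($W{\left(f \right)} = - \frac{37 - f}{3} = - \frac{37}{3} + \frac{f}{3}$)
$F = \frac{16}{4143}$ ($F = \frac{- \frac{37}{3} + \frac{-2 - 9}{3}}{-4143} = \left(- \frac{37}{3} + \frac{-2 - 9}{3}\right) \left(- \frac{1}{4143}\right) = \left(- \frac{37}{3} + \frac{1}{3} \left(-11\right)\right) \left(- \frac{1}{4143}\right) = \left(- \frac{37}{3} - \frac{11}{3}\right) \left(- \frac{1}{4143}\right) = \left(-16\right) \left(- \frac{1}{4143}\right) = \frac{16}{4143} \approx 0.0038619$)
$\left(F + o{\left(-27 \right)}\right) \left(-1728 + 1717\right) = \left(\frac{16}{4143} - 27\right) \left(-1728 + 1717\right) = \left(- \frac{111845}{4143}\right) \left(-11\right) = \frac{1230295}{4143}$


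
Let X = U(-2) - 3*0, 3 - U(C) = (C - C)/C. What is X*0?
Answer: 0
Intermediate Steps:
U(C) = 3 (U(C) = 3 - (C - C)/C = 3 - 0/C = 3 - 1*0 = 3 + 0 = 3)
X = 3 (X = 3 - 3*0 = 3 + 0 = 3)
X*0 = 3*0 = 0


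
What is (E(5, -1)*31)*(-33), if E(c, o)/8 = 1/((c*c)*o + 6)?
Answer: 8184/19 ≈ 430.74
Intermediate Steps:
E(c, o) = 8/(6 + o*c**2) (E(c, o) = 8/((c*c)*o + 6) = 8/(c**2*o + 6) = 8/(o*c**2 + 6) = 8/(6 + o*c**2))
(E(5, -1)*31)*(-33) = ((8/(6 - 1*5**2))*31)*(-33) = ((8/(6 - 1*25))*31)*(-33) = ((8/(6 - 25))*31)*(-33) = ((8/(-19))*31)*(-33) = ((8*(-1/19))*31)*(-33) = -8/19*31*(-33) = -248/19*(-33) = 8184/19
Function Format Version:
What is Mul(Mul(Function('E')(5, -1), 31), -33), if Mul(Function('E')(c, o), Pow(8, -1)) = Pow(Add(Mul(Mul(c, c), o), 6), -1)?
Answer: Rational(8184, 19) ≈ 430.74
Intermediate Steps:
Function('E')(c, o) = Mul(8, Pow(Add(6, Mul(o, Pow(c, 2))), -1)) (Function('E')(c, o) = Mul(8, Pow(Add(Mul(Mul(c, c), o), 6), -1)) = Mul(8, Pow(Add(Mul(Pow(c, 2), o), 6), -1)) = Mul(8, Pow(Add(Mul(o, Pow(c, 2)), 6), -1)) = Mul(8, Pow(Add(6, Mul(o, Pow(c, 2))), -1)))
Mul(Mul(Function('E')(5, -1), 31), -33) = Mul(Mul(Mul(8, Pow(Add(6, Mul(-1, Pow(5, 2))), -1)), 31), -33) = Mul(Mul(Mul(8, Pow(Add(6, Mul(-1, 25)), -1)), 31), -33) = Mul(Mul(Mul(8, Pow(Add(6, -25), -1)), 31), -33) = Mul(Mul(Mul(8, Pow(-19, -1)), 31), -33) = Mul(Mul(Mul(8, Rational(-1, 19)), 31), -33) = Mul(Mul(Rational(-8, 19), 31), -33) = Mul(Rational(-248, 19), -33) = Rational(8184, 19)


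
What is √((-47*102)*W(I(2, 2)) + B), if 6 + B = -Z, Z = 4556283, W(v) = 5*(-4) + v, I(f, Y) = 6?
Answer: 3*I*√498797 ≈ 2118.8*I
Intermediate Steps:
W(v) = -20 + v
B = -4556289 (B = -6 - 1*4556283 = -6 - 4556283 = -4556289)
√((-47*102)*W(I(2, 2)) + B) = √((-47*102)*(-20 + 6) - 4556289) = √(-4794*(-14) - 4556289) = √(67116 - 4556289) = √(-4489173) = 3*I*√498797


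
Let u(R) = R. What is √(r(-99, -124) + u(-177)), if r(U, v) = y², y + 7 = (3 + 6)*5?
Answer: √1267 ≈ 35.595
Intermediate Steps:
y = 38 (y = -7 + (3 + 6)*5 = -7 + 9*5 = -7 + 45 = 38)
r(U, v) = 1444 (r(U, v) = 38² = 1444)
√(r(-99, -124) + u(-177)) = √(1444 - 177) = √1267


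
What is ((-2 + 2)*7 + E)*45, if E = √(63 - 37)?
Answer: 45*√26 ≈ 229.46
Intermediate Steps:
E = √26 ≈ 5.0990
((-2 + 2)*7 + E)*45 = ((-2 + 2)*7 + √26)*45 = (0*7 + √26)*45 = (0 + √26)*45 = √26*45 = 45*√26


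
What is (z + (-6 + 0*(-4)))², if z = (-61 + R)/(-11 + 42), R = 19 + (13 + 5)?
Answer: 44100/961 ≈ 45.890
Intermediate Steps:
R = 37 (R = 19 + 18 = 37)
z = -24/31 (z = (-61 + 37)/(-11 + 42) = -24/31 ≈ -0.77419)
(z + (-6 + 0*(-4)))² = (-24/31 + (-6 + 0*(-4)))² = (-24/31 + (-6 + 0))² = (-24/31 - 6)² = (-210/31)² = 44100/961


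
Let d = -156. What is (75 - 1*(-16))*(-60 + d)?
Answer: -19656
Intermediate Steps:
(75 - 1*(-16))*(-60 + d) = (75 - 1*(-16))*(-60 - 156) = (75 + 16)*(-216) = 91*(-216) = -19656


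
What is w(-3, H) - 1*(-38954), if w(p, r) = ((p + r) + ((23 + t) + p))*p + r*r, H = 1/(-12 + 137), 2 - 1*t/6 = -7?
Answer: 605327751/15625 ≈ 38741.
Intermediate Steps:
t = 54 (t = 12 - 6*(-7) = 12 + 42 = 54)
H = 1/125 ≈ 0.0080000
w(p, r) = r² + p*(77 + r + 2*p) (w(p, r) = ((p + r) + ((23 + 54) + p))*p + r*r = ((p + r) + (77 + p))*p + r² = (77 + r + 2*p)*p + r² = p*(77 + r + 2*p) + r² = r² + p*(77 + r + 2*p))
w(-3, H) - 1*(-38954) = ((1/125)² + 2*(-3)² + 77*(-3) - 3*1/125) - 1*(-38954) = (1/15625 + 2*9 - 231 - 3/125) + 38954 = (1/15625 + 18 - 231 - 3/125) + 38954 = -3328499/15625 + 38954 = 605327751/15625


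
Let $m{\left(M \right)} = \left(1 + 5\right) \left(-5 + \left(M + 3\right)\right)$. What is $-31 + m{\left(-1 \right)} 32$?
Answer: $-607$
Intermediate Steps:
$m{\left(M \right)} = -12 + 6 M$ ($m{\left(M \right)} = 6 \left(-5 + \left(3 + M\right)\right) = 6 \left(-2 + M\right) = -12 + 6 M$)
$-31 + m{\left(-1 \right)} 32 = -31 + \left(-12 + 6 \left(-1\right)\right) 32 = -31 + \left(-12 - 6\right) 32 = -31 - 576 = -607$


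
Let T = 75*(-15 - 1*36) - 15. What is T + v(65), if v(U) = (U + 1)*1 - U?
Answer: -3839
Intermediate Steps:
v(U) = 1 (v(U) = (1 + U)*1 - U = (1 + U) - U = 1)
T = -3840 (T = 75*(-15 - 36) - 15 = 75*(-51) - 15 = -3825 - 15 = -3840)
T + v(65) = -3840 + 1 = -3839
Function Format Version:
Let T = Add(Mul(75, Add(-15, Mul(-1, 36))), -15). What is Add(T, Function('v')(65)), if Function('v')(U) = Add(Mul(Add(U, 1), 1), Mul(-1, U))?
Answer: -3839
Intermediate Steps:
Function('v')(U) = 1 (Function('v')(U) = Add(Mul(Add(1, U), 1), Mul(-1, U)) = Add(Add(1, U), Mul(-1, U)) = 1)
T = -3840 (T = Add(Mul(75, Add(-15, -36)), -15) = Add(Mul(75, -51), -15) = Add(-3825, -15) = -3840)
Add(T, Function('v')(65)) = Add(-3840, 1) = -3839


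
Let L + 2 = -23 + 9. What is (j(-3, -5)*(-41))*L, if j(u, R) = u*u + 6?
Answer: 9840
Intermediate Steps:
j(u, R) = 6 + u² (j(u, R) = u² + 6 = 6 + u²)
L = -16 (L = -2 + (-23 + 9) = -2 - 14 = -16)
(j(-3, -5)*(-41))*L = ((6 + (-3)²)*(-41))*(-16) = ((6 + 9)*(-41))*(-16) = (15*(-41))*(-16) = -615*(-16) = 9840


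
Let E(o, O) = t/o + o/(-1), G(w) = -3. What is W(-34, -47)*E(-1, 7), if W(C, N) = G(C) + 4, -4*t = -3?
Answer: 1/4 ≈ 0.25000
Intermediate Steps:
t = 3/4 (t = -1/4*(-3) = 3/4 ≈ 0.75000)
E(o, O) = -o + 3/(4*o) (E(o, O) = 3/(4*o) + o/(-1) = 3/(4*o) + o*(-1) = 3/(4*o) - o = -o + 3/(4*o))
W(C, N) = 1 (W(C, N) = -3 + 4 = 1)
W(-34, -47)*E(-1, 7) = 1*(-1*(-1) + (3/4)/(-1)) = 1*(1 + (3/4)*(-1)) = 1*(1 - 3/4) = 1*(1/4) = 1/4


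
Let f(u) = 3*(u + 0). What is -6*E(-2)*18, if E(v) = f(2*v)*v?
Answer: -2592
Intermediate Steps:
f(u) = 3*u
E(v) = 6*v² (E(v) = (3*(2*v))*v = (6*v)*v = 6*v²)
-6*E(-2)*18 = -36*(-2)²*18 = -36*4*18 = -6*24*18 = -144*18 = -2592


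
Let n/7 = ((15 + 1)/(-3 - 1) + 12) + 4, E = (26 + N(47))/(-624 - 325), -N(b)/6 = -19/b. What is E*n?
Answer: -112224/44603 ≈ -2.5161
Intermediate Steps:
N(b) = 114/b (N(b) = -(-114)/b = 114/b)
E = -1336/44603 (E = (26 + 114/47)/(-624 - 325) = (26 + 114*(1/47))/(-949) = (26 + 114/47)*(-1/949) = (1336/47)*(-1/949) = -1336/44603 ≈ -0.029953)
n = 84 (n = 7*(((15 + 1)/(-3 - 1) + 12) + 4) = 7*((16/(-4) + 12) + 4) = 7*((16*(-1/4) + 12) + 4) = 7*((-4 + 12) + 4) = 7*(8 + 4) = 7*12 = 84)
E*n = -1336/44603*84 = -112224/44603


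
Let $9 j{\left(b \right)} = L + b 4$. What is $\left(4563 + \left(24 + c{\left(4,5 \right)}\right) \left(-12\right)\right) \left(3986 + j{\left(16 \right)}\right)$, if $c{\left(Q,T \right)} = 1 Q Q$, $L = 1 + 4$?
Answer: $16306141$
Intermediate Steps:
$L = 5$
$j{\left(b \right)} = \frac{5}{9} + \frac{4 b}{9}$ ($j{\left(b \right)} = \frac{5 + b 4}{9} = \frac{5 + 4 b}{9} = \frac{5}{9} + \frac{4 b}{9}$)
$c{\left(Q,T \right)} = Q^{2}$ ($c{\left(Q,T \right)} = Q Q = Q^{2}$)
$\left(4563 + \left(24 + c{\left(4,5 \right)}\right) \left(-12\right)\right) \left(3986 + j{\left(16 \right)}\right) = \left(4563 + \left(24 + 4^{2}\right) \left(-12\right)\right) \left(3986 + \left(\frac{5}{9} + \frac{4}{9} \cdot 16\right)\right) = \left(4563 + \left(24 + 16\right) \left(-12\right)\right) \left(3986 + \left(\frac{5}{9} + \frac{64}{9}\right)\right) = \left(4563 + 40 \left(-12\right)\right) \left(3986 + \frac{23}{3}\right) = \left(4563 - 480\right) \frac{11981}{3} = 4083 \cdot \frac{11981}{3} = 16306141$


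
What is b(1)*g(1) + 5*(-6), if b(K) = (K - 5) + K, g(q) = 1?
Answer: -33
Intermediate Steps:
b(K) = -5 + 2*K (b(K) = (-5 + K) + K = -5 + 2*K)
b(1)*g(1) + 5*(-6) = (-5 + 2*1)*1 + 5*(-6) = (-5 + 2)*1 - 30 = -3*1 - 30 = -3 - 30 = -33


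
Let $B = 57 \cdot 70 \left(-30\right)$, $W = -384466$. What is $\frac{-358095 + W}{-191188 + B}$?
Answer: $\frac{742561}{310888} \approx 2.3885$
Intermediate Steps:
$B = -119700$ ($B = 3990 \left(-30\right) = -119700$)
$\frac{-358095 + W}{-191188 + B} = \frac{-358095 - 384466}{-191188 - 119700} = - \frac{742561}{-310888} = \left(-742561\right) \left(- \frac{1}{310888}\right) = \frac{742561}{310888}$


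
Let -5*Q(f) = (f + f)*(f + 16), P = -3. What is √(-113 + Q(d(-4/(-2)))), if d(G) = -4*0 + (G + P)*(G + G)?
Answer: I*√2345/5 ≈ 9.685*I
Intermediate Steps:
d(G) = 2*G*(-3 + G) (d(G) = -4*0 + (G - 3)*(G + G) = 0 + (-3 + G)*(2*G) = 0 + 2*G*(-3 + G) = 2*G*(-3 + G))
Q(f) = -2*f*(16 + f)/5 (Q(f) = -(f + f)*(f + 16)/5 = -2*f*(16 + f)/5)
√(-113 + Q(d(-4/(-2)))) = √(-113 - 2*2*(-4/(-2))*(-3 - 4/(-2))*(16 + 2*(-4/(-2))*(-3 - 4/(-2)))/5) = √(-113 - 2*2*(-4*(-½))*(-3 - 4*(-½))*(16 + 2*(-4*(-½))*(-3 - 4*(-½)))/5) = √(-113 - 2*2*2*(-3 + 2)*(16 + 2*2*(-3 + 2))/5) = √(-113 - 2*2*2*(-1)*(16 + 2*2*(-1))/5) = √(-113 - ⅖*(-4)*(16 - 4)) = √(-113 - ⅖*(-4)*12) = √(-113 + 96/5) = √(-469/5) = I*√2345/5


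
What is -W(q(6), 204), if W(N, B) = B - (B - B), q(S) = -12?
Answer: -204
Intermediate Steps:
W(N, B) = B (W(N, B) = B - 1*0 = B + 0 = B)
-W(q(6), 204) = -1*204 = -204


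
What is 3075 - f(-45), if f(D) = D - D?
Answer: 3075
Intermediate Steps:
f(D) = 0
3075 - f(-45) = 3075 - 1*0 = 3075 + 0 = 3075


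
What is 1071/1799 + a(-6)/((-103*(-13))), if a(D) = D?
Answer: 203325/344123 ≈ 0.59085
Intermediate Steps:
1071/1799 + a(-6)/((-103*(-13))) = 1071/1799 - 6/((-103*(-13))) = 1071*(1/1799) - 6/1339 = 153/257 - 6*1/1339 = 153/257 - 6/1339 = 203325/344123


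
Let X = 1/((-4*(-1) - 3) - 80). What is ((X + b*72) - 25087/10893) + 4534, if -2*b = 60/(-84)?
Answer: 27452989784/6023829 ≈ 4557.4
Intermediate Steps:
b = 5/14 (b = -30/(-84) = -30*(-1)/84 = -½*(-5/7) = 5/14 ≈ 0.35714)
X = -1/79 (X = 1/((4 - 3) - 80) = 1/(1 - 80) = 1/(-79) = -1/79 ≈ -0.012658)
((X + b*72) - 25087/10893) + 4534 = ((-1/79 + (5/14)*72) - 25087/10893) + 4534 = ((-1/79 + 180/7) - 25087*1/10893) + 4534 = (14213/553 - 25087/10893) + 4534 = 140949098/6023829 + 4534 = 27452989784/6023829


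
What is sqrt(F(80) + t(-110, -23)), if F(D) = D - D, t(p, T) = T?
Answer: I*sqrt(23) ≈ 4.7958*I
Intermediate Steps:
F(D) = 0
sqrt(F(80) + t(-110, -23)) = sqrt(0 - 23) = sqrt(-23) = I*sqrt(23)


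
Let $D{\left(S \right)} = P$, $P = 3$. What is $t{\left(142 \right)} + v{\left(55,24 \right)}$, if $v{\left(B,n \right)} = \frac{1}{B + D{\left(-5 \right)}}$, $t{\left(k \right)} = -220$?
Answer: $- \frac{12759}{58} \approx -219.98$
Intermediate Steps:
$D{\left(S \right)} = 3$
$v{\left(B,n \right)} = \frac{1}{3 + B}$ ($v{\left(B,n \right)} = \frac{1}{B + 3} = \frac{1}{3 + B}$)
$t{\left(142 \right)} + v{\left(55,24 \right)} = -220 + \frac{1}{3 + 55} = -220 + \frac{1}{58} = - \frac{12759}{58}$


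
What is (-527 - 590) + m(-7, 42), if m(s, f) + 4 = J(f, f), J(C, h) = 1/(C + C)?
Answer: -94163/84 ≈ -1121.0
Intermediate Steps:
J(C, h) = 1/(2*C)
m(s, f) = -4 + 1/(2*f)
(-527 - 590) + m(-7, 42) = (-527 - 590) + (-4 + (½)/42) = -1117 + (-4 + (½)*(1/42)) = -1117 + (-4 + 1/84) = -1117 - 335/84 = -94163/84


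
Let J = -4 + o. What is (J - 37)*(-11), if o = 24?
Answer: 187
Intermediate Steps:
J = 20 (J = -4 + 24 = 20)
(J - 37)*(-11) = (20 - 37)*(-11) = -17*(-11) = 187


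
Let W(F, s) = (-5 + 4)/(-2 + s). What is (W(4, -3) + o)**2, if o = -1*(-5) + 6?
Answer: 3136/25 ≈ 125.44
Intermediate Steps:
W(F, s) = -1/(-2 + s)
o = 11 (o = 5 + 6 = 11)
(W(4, -3) + o)**2 = (-1/(-2 - 3) + 11)**2 = (-1/(-5) + 11)**2 = (-1*(-1/5) + 11)**2 = (1/5 + 11)**2 = (56/5)**2 = 3136/25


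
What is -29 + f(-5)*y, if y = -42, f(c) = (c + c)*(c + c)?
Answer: -4229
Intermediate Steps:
f(c) = 4*c**2 (f(c) = (2*c)*(2*c) = 4*c**2)
-29 + f(-5)*y = -29 + (4*(-5)**2)*(-42) = -29 + (4*25)*(-42) = -29 + 100*(-42) = -29 - 4200 = -4229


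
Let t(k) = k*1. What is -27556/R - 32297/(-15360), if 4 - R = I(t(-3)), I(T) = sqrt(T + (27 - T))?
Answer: 1693395907/168960 + 82668*sqrt(3)/11 ≈ 23039.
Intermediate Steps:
t(k) = k
I(T) = 3*sqrt(3) (I(T) = sqrt(27) = 3*sqrt(3))
R = 4 - 3*sqrt(3) ≈ -1.1962
-27556/R - 32297/(-15360) = -27556/(4 - 3*sqrt(3)) - 32297/(-15360) = -27556/(4 - 3*sqrt(3)) - 32297*(-1/15360) = -27556/(4 - 3*sqrt(3)) + 32297/15360 = 32297/15360 - 27556/(4 - 3*sqrt(3))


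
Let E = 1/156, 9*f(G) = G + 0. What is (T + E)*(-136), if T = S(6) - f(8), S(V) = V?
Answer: -81430/117 ≈ -695.98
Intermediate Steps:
f(G) = G/9 (f(G) = (G + 0)/9 = G/9)
T = 46/9 (T = 6 - 8/9 = 46/9 ≈ 5.1111)
E = 1/156 ≈ 0.0064103
(T + E)*(-136) = (46/9 + 1/156)*(-136) = (2395/468)*(-136) = -81430/117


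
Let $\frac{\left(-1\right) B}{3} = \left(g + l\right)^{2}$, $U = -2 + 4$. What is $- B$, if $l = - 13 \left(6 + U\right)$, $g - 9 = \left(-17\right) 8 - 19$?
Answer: $187500$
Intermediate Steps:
$U = 2$
$g = -146$ ($g = 9 - 155 = -146$)
$l = -104$ ($l = - 13 \left(6 + 2\right) = \left(-13\right) 8 = -104$)
$B = -187500$ ($B = - 3 \left(-146 - 104\right)^{2} = - 3 \left(-250\right)^{2} = \left(-3\right) 62500 = -187500$)
$- B = \left(-1\right) \left(-187500\right) = 187500$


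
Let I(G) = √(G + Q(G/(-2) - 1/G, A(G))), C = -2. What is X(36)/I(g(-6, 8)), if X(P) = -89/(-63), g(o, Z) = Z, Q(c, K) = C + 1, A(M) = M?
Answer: 89*√7/441 ≈ 0.53395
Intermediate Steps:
Q(c, K) = -1 (Q(c, K) = -2 + 1 = -1)
X(P) = 89/63 (X(P) = -89*(-1/63) = 89/63)
I(G) = √(-1 + G) (I(G) = √(G - 1) = √(-1 + G))
X(36)/I(g(-6, 8)) = 89/(63*(√(-1 + 8))) = 89/(63*(√7)) = 89*(√7/7)/63 = 89*√7/441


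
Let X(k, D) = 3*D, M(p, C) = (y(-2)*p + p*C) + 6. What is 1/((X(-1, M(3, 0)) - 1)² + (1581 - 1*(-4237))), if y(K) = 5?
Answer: 1/9662 ≈ 0.00010350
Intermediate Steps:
M(p, C) = 6 + 5*p + C*p (M(p, C) = (5*p + p*C) + 6 = (5*p + C*p) + 6 = 6 + 5*p + C*p)
1/((X(-1, M(3, 0)) - 1)² + (1581 - 1*(-4237))) = 1/((3*(6 + 5*3 + 0*3) - 1)² + (1581 - 1*(-4237))) = 1/((3*(6 + 15 + 0) - 1)² + (1581 + 4237)) = 1/((3*21 - 1)² + 5818) = 1/((63 - 1)² + 5818) = 1/(62² + 5818) = 1/(3844 + 5818) = 1/9662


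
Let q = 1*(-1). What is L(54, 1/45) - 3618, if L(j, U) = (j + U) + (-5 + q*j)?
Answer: -163034/45 ≈ -3623.0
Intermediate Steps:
q = -1
L(j, U) = -5 + U (L(j, U) = (j + U) + (-5 - j) = (U + j) + (-5 - j) = -5 + U)
L(54, 1/45) - 3618 = (-5 + 1/45) - 3618 = -224/45 - 3618 = -163034/45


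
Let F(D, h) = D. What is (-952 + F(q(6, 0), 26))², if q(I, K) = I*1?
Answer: 894916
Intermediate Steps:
q(I, K) = I
(-952 + F(q(6, 0), 26))² = (-952 + 6)² = (-946)² = 894916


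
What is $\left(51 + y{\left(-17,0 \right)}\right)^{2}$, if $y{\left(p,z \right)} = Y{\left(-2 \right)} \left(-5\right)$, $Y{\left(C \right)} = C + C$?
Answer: $5041$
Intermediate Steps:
$Y{\left(C \right)} = 2 C$
$y{\left(p,z \right)} = 20$ ($y{\left(p,z \right)} = 2 \left(-2\right) \left(-5\right) = \left(-4\right) \left(-5\right) = 20$)
$\left(51 + y{\left(-17,0 \right)}\right)^{2} = \left(51 + 20\right)^{2} = 71^{2} = 5041$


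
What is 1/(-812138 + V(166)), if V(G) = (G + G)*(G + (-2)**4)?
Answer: -1/751714 ≈ -1.3303e-6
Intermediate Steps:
V(G) = 2*G*(16 + G) (V(G) = (2*G)*(G + 16) = (2*G)*(16 + G) = 2*G*(16 + G))
1/(-812138 + V(166)) = 1/(-812138 + 2*166*(16 + 166)) = 1/(-812138 + 2*166*182) = 1/(-812138 + 60424) = 1/(-751714) = -1/751714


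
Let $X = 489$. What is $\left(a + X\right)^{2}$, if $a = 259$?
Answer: $559504$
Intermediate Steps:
$\left(a + X\right)^{2} = \left(259 + 489\right)^{2} = 748^{2} = 559504$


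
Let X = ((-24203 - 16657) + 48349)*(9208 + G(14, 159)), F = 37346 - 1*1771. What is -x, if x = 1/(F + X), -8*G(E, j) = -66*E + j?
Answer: -8/557683381 ≈ -1.4345e-8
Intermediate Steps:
F = 35575 (F = 37346 - 1771 = 35575)
G(E, j) = -j/8 + 33*E/4 (G(E, j) = -(-66*E + j)/8 = -(j - 66*E)/8 = -j/8 + 33*E/4)
X = 557398781/8 (X = ((-24203 - 16657) + 48349)*(9208 + (-⅛*159 + (33/4)*14)) = (-40860 + 48349)*(9208 + (-159/8 + 231/2)) = 7489*(9208 + 765/8) = 7489*(74429/8) = 557398781/8 ≈ 6.9675e+7)
x = 8/557683381 (x = 1/(35575 + 557398781/8) = 1/(557683381/8) = 8/557683381 ≈ 1.4345e-8)
-x = -1*8/557683381 = -8/557683381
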